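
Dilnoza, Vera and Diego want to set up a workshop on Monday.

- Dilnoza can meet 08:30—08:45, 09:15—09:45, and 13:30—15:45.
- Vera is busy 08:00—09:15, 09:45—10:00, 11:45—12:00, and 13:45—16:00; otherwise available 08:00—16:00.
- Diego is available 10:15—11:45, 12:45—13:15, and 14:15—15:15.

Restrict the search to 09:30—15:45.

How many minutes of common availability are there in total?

Vera free within 08:00–16:00: 09:15–09:45, 10:00–11:45, 12:00–13:45.
Dilnoza ∩ Vera: 09:15–09:45, 13:30–13:45.
Dilnoza ∩ Vera ∩ Diego: (none).
Restricted to 09:30–15:45: (none).
Total common minutes: 0.

0 minutes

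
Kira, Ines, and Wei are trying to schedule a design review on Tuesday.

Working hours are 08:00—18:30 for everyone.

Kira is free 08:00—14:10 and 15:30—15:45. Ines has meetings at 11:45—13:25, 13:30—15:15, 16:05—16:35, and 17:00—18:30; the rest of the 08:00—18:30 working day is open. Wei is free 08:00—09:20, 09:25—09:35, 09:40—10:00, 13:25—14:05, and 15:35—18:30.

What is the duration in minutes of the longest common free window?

Ines free within 08:00–18:30: 08:00–11:45, 13:25–13:30, 15:15–16:05, 16:35–17:00.
Kira ∩ Ines: 08:00–11:45, 13:25–13:30, 15:30–15:45.
Kira ∩ Ines ∩ Wei: 08:00–09:20, 09:25–09:35, 09:40–10:00, 13:25–13:30, 15:35–15:45.
Common window lengths: 80, 10, 20, 5, 10 min; longest is 80.

80 minutes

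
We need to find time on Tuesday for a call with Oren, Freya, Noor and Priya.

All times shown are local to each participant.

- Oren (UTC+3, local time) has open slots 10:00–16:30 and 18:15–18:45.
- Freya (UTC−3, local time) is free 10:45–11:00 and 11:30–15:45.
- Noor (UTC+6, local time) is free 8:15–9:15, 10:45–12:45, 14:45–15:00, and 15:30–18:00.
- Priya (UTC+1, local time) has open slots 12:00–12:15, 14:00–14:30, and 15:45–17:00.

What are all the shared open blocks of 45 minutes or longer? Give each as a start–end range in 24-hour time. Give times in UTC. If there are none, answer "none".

none

Oren → UTC: 07:00–13:30, 15:15–15:45.
Freya → UTC: 13:45–14:00, 14:30–18:45.
Noor → UTC: 02:15–03:15, 04:45–06:45, 08:45–09:00, 09:30–12:00.
Priya → UTC: 11:00–11:15, 13:00–13:30, 14:45–16:00.
Oren ∩ Freya: 15:15–15:45.
Oren ∩ Freya ∩ Noor: (none).
Oren ∩ Freya ∩ Noor ∩ Priya: (none).
Windows ≥ 45 min: (none).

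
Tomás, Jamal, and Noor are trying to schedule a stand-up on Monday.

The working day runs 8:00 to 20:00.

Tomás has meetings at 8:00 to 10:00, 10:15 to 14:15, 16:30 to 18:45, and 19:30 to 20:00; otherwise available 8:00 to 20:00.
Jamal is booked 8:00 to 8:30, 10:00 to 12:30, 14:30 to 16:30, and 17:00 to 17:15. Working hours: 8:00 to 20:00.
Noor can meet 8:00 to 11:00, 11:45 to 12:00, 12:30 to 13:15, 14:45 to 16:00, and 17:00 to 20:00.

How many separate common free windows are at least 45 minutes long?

Tomás free within 08:00–20:00: 10:00–10:15, 14:15–16:30, 18:45–19:30.
Jamal free within 08:00–20:00: 08:30–10:00, 12:30–14:30, 16:30–17:00, 17:15–20:00.
Tomás ∩ Jamal: 14:15–14:30, 18:45–19:30.
Tomás ∩ Jamal ∩ Noor: 18:45–19:30.
Windows ≥ 45 min: 18:45–19:30.
That's 1 window.

1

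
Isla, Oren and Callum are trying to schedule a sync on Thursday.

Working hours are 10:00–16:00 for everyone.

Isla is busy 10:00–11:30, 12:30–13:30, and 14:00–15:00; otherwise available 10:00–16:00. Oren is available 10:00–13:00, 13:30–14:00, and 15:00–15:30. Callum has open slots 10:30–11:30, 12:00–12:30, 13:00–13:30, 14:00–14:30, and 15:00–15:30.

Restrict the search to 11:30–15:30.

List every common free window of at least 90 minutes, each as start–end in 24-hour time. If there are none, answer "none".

none

Isla free within 10:00–16:00: 11:30–12:30, 13:30–14:00, 15:00–16:00.
Isla ∩ Oren: 11:30–12:30, 13:30–14:00, 15:00–15:30.
Isla ∩ Oren ∩ Callum: 12:00–12:30, 15:00–15:30.
Restricted to 11:30–15:30: 12:00–12:30, 15:00–15:30.
Windows ≥ 90 min: (none).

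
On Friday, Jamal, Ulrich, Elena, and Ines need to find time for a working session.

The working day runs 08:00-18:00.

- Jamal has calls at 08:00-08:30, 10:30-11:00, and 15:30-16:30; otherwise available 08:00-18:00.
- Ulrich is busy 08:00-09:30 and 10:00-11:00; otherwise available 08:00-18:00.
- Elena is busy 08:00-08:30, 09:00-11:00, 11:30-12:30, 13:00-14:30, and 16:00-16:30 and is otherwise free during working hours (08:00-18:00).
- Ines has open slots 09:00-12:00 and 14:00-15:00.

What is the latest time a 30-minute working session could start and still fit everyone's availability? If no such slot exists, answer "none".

14:30

Jamal free within 08:00–18:00: 08:30–10:30, 11:00–15:30, 16:30–18:00.
Ulrich free within 08:00–18:00: 09:30–10:00, 11:00–18:00.
Elena free within 08:00–18:00: 08:30–09:00, 11:00–11:30, 12:30–13:00, 14:30–16:00, 16:30–18:00.
Jamal ∩ Ulrich: 09:30–10:00, 11:00–15:30, 16:30–18:00.
Jamal ∩ Ulrich ∩ Elena: 11:00–11:30, 12:30–13:00, 14:30–15:30, 16:30–18:00.
Jamal ∩ Ulrich ∩ Elena ∩ Ines: 11:00–11:30, 14:30–15:00.
Windows ≥ 30 min: 11:00–11:30, 14:30–15:00.
Latest start in the last window 14:30–15:00 is 15:00 − 30 min = 14:30.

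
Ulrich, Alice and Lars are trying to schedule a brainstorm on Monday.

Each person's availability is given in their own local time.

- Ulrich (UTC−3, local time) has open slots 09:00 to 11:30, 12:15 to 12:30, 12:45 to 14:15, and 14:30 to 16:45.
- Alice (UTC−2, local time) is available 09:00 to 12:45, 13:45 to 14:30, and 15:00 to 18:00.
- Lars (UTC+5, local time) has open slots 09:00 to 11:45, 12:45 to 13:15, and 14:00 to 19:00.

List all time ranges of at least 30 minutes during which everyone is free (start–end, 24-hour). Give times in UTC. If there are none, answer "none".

12:00–14:00

Ulrich → UTC: 12:00–14:30, 15:15–15:30, 15:45–17:15, 17:30–19:45.
Alice → UTC: 11:00–14:45, 15:45–16:30, 17:00–20:00.
Lars → UTC: 04:00–06:45, 07:45–08:15, 09:00–14:00.
Ulrich ∩ Alice: 12:00–14:30, 15:45–16:30, 17:00–17:15, 17:30–19:45.
Ulrich ∩ Alice ∩ Lars: 12:00–14:00.
Windows ≥ 30 min: 12:00–14:00.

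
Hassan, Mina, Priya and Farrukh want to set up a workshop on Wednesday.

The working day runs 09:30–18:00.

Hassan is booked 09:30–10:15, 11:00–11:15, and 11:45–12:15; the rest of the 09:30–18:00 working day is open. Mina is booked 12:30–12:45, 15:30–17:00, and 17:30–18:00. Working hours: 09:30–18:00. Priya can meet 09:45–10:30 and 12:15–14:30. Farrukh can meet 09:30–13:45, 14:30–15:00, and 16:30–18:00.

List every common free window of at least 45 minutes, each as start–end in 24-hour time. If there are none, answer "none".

Hassan free within 09:30–18:00: 10:15–11:00, 11:15–11:45, 12:15–18:00.
Mina free within 09:30–18:00: 09:30–12:30, 12:45–15:30, 17:00–17:30.
Hassan ∩ Mina: 10:15–11:00, 11:15–11:45, 12:15–12:30, 12:45–15:30, 17:00–17:30.
Hassan ∩ Mina ∩ Priya: 10:15–10:30, 12:15–12:30, 12:45–14:30.
Hassan ∩ Mina ∩ Priya ∩ Farrukh: 10:15–10:30, 12:15–12:30, 12:45–13:45.
Windows ≥ 45 min: 12:45–13:45.

12:45–13:45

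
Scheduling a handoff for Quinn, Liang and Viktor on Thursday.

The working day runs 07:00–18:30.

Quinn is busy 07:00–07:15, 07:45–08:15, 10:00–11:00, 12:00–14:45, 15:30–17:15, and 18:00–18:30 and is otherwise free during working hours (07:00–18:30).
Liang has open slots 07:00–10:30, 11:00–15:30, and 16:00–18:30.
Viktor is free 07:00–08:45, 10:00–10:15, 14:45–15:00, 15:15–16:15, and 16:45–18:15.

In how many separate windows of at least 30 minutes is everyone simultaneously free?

Quinn free within 07:00–18:30: 07:15–07:45, 08:15–10:00, 11:00–12:00, 14:45–15:30, 17:15–18:00.
Quinn ∩ Liang: 07:15–07:45, 08:15–10:00, 11:00–12:00, 14:45–15:30, 17:15–18:00.
Quinn ∩ Liang ∩ Viktor: 07:15–07:45, 08:15–08:45, 14:45–15:00, 15:15–15:30, 17:15–18:00.
Windows ≥ 30 min: 07:15–07:45, 08:15–08:45, 17:15–18:00.
That's 3 windows.

3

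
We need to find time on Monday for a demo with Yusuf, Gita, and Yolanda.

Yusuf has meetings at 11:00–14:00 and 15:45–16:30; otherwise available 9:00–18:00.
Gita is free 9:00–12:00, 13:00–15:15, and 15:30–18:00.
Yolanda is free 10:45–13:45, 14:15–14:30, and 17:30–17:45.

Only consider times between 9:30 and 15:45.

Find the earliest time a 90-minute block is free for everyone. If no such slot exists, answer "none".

none

Yusuf free within 09:00–18:00: 09:00–11:00, 14:00–15:45, 16:30–18:00.
Yusuf ∩ Gita: 09:00–11:00, 14:00–15:15, 15:30–15:45, 16:30–18:00.
Yusuf ∩ Gita ∩ Yolanda: 10:45–11:00, 14:15–14:30, 17:30–17:45.
Restricted to 09:30–15:45: 10:45–11:00, 14:15–14:30.
Windows ≥ 90 min: (none).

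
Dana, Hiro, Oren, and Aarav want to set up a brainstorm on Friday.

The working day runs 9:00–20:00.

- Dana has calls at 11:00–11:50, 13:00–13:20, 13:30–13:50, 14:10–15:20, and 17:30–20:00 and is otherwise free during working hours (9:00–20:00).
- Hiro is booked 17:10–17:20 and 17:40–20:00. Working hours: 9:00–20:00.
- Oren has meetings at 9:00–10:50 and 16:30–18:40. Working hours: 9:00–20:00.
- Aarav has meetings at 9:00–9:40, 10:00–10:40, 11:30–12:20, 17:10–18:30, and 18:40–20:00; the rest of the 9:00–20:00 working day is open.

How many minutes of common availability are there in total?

Dana free within 09:00–20:00: 09:00–11:00, 11:50–13:00, 13:20–13:30, 13:50–14:10, 15:20–17:30.
Hiro free within 09:00–20:00: 09:00–17:10, 17:20–17:40.
Oren free within 09:00–20:00: 10:50–16:30, 18:40–20:00.
Aarav free within 09:00–20:00: 09:40–10:00, 10:40–11:30, 12:20–17:10, 18:30–18:40.
Dana ∩ Hiro: 09:00–11:00, 11:50–13:00, 13:20–13:30, 13:50–14:10, 15:20–17:10, 17:20–17:30.
Dana ∩ Hiro ∩ Oren: 10:50–11:00, 11:50–13:00, 13:20–13:30, 13:50–14:10, 15:20–16:30.
Dana ∩ Hiro ∩ Oren ∩ Aarav: 10:50–11:00, 12:20–13:00, 13:20–13:30, 13:50–14:10, 15:20–16:30.
Total common minutes: 10 + 40 + 10 + 20 + 70 = 150.

150 minutes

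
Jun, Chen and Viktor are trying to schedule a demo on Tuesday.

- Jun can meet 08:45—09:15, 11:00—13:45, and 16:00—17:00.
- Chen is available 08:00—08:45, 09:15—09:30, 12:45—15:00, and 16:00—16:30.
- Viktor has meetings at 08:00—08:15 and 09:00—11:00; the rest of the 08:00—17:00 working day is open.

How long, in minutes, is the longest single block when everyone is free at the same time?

Viktor free within 08:00–17:00: 08:15–09:00, 11:00–17:00.
Jun ∩ Chen: 12:45–13:45, 16:00–16:30.
Jun ∩ Chen ∩ Viktor: 12:45–13:45, 16:00–16:30.
Common window lengths: 60, 30 min; longest is 60.

60 minutes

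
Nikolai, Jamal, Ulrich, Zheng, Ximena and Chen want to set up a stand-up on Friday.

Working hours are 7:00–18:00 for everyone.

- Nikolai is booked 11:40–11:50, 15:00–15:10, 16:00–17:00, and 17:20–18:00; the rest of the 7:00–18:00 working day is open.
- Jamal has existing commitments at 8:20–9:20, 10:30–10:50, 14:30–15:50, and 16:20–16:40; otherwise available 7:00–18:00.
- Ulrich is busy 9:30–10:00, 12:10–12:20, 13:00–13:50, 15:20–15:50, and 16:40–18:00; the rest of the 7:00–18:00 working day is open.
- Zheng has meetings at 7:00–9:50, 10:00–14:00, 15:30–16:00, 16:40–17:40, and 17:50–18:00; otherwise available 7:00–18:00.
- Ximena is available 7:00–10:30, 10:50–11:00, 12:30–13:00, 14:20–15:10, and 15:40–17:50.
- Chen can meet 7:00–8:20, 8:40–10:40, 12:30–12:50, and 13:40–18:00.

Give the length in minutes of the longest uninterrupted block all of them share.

Nikolai free within 07:00–18:00: 07:00–11:40, 11:50–15:00, 15:10–16:00, 17:00–17:20.
Jamal free within 07:00–18:00: 07:00–08:20, 09:20–10:30, 10:50–14:30, 15:50–16:20, 16:40–18:00.
Ulrich free within 07:00–18:00: 07:00–09:30, 10:00–12:10, 12:20–13:00, 13:50–15:20, 15:50–16:40.
Zheng free within 07:00–18:00: 09:50–10:00, 14:00–15:30, 16:00–16:40, 17:40–17:50.
Nikolai ∩ Jamal: 07:00–08:20, 09:20–10:30, 10:50–11:40, 11:50–14:30, 15:50–16:00, 17:00–17:20.
Nikolai ∩ Jamal ∩ Ulrich: 07:00–08:20, 09:20–09:30, 10:00–10:30, 10:50–11:40, 11:50–12:10, 12:20–13:00, 13:50–14:30, 15:50–16:00.
Nikolai ∩ Jamal ∩ Ulrich ∩ Zheng: 14:00–14:30.
Nikolai ∩ Jamal ∩ Ulrich ∩ Zheng ∩ Ximena: 14:20–14:30.
Nikolai ∩ Jamal ∩ Ulrich ∩ Zheng ∩ Ximena ∩ Chen: 14:20–14:30.
Single common window of 10 minutes.

10 minutes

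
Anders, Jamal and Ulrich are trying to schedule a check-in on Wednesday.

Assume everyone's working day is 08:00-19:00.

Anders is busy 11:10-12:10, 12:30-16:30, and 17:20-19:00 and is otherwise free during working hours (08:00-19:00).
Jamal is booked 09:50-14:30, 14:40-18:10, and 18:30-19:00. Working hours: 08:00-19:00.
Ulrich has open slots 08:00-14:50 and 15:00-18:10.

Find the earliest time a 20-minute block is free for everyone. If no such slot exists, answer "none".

Anders free within 08:00–19:00: 08:00–11:10, 12:10–12:30, 16:30–17:20.
Jamal free within 08:00–19:00: 08:00–09:50, 14:30–14:40, 18:10–18:30.
Anders ∩ Jamal: 08:00–09:50.
Anders ∩ Jamal ∩ Ulrich: 08:00–09:50.
Windows ≥ 20 min: 08:00–09:50.
Earliest such window starts at 08:00.

08:00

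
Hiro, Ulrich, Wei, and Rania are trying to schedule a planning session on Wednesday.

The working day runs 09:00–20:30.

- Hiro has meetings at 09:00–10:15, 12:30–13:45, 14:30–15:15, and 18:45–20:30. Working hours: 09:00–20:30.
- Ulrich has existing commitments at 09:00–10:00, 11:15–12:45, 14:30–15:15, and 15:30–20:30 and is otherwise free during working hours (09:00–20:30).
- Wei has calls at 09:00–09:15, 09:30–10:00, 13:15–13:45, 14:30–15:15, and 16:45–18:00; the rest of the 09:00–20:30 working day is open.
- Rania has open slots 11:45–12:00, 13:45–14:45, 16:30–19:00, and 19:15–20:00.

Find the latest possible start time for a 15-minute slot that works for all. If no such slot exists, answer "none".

Hiro free within 09:00–20:30: 10:15–12:30, 13:45–14:30, 15:15–18:45.
Ulrich free within 09:00–20:30: 10:00–11:15, 12:45–14:30, 15:15–15:30.
Wei free within 09:00–20:30: 09:15–09:30, 10:00–13:15, 13:45–14:30, 15:15–16:45, 18:00–20:30.
Hiro ∩ Ulrich: 10:15–11:15, 13:45–14:30, 15:15–15:30.
Hiro ∩ Ulrich ∩ Wei: 10:15–11:15, 13:45–14:30, 15:15–15:30.
Hiro ∩ Ulrich ∩ Wei ∩ Rania: 13:45–14:30.
Windows ≥ 15 min: 13:45–14:30.
Latest start in the last window 13:45–14:30 is 14:30 − 15 min = 14:15.

14:15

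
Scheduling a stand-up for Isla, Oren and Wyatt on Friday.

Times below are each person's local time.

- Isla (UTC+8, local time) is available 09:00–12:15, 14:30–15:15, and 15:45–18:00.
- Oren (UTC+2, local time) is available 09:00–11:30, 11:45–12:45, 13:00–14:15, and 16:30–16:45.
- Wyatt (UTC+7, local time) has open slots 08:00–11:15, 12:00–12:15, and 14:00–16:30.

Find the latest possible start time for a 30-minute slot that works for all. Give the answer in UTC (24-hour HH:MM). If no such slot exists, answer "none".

Isla → UTC: 01:00–04:15, 06:30–07:15, 07:45–10:00.
Oren → UTC: 07:00–09:30, 09:45–10:45, 11:00–12:15, 14:30–14:45.
Wyatt → UTC: 01:00–04:15, 05:00–05:15, 07:00–09:30.
Isla ∩ Oren: 07:00–07:15, 07:45–09:30, 09:45–10:00.
Isla ∩ Oren ∩ Wyatt: 07:00–07:15, 07:45–09:30.
Windows ≥ 30 min: 07:45–09:30.
Latest start in the last window 07:45–09:30 is 09:30 − 30 min = 09:00.

09:00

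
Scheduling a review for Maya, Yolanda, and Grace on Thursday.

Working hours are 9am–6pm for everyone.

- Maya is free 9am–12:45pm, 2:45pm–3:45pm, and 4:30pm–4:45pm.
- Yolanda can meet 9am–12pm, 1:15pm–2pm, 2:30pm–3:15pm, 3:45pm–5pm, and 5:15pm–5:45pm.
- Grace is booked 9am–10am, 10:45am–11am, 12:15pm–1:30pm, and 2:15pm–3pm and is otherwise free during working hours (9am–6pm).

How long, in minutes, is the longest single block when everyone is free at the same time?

Grace free within 09:00–18:00: 10:00–10:45, 11:00–12:15, 13:30–14:15, 15:00–18:00.
Maya ∩ Yolanda: 09:00–12:00, 14:45–15:15, 16:30–16:45.
Maya ∩ Yolanda ∩ Grace: 10:00–10:45, 11:00–12:00, 15:00–15:15, 16:30–16:45.
Common window lengths: 45, 60, 15, 15 min; longest is 60.

60 minutes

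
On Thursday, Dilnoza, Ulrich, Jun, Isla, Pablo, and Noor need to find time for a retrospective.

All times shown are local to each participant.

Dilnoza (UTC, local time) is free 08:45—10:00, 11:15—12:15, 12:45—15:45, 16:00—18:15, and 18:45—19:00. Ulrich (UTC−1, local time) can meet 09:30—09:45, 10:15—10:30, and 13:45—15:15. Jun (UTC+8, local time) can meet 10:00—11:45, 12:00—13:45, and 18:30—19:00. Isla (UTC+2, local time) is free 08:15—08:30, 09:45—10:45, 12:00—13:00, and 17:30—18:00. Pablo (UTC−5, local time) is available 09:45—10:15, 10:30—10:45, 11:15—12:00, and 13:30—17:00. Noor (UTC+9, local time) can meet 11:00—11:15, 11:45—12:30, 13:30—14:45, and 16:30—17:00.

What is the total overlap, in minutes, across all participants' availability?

0 minutes

Dilnoza → UTC: 08:45–10:00, 11:15–12:15, 12:45–15:45, 16:00–18:15, 18:45–19:00.
Ulrich → UTC: 10:30–10:45, 11:15–11:30, 14:45–16:15.
Jun → UTC: 02:00–03:45, 04:00–05:45, 10:30–11:00.
Isla → UTC: 06:15–06:30, 07:45–08:45, 10:00–11:00, 15:30–16:00.
Pablo → UTC: 14:45–15:15, 15:30–15:45, 16:15–17:00, 18:30–22:00.
Noor → UTC: 02:00–02:15, 02:45–03:30, 04:30–05:45, 07:30–08:00.
Dilnoza ∩ Ulrich: 11:15–11:30, 14:45–15:45, 16:00–16:15.
Dilnoza ∩ Ulrich ∩ Jun: (none).
Dilnoza ∩ Ulrich ∩ Jun ∩ Isla: (none).
Dilnoza ∩ Ulrich ∩ Jun ∩ Isla ∩ Pablo: (none).
Dilnoza ∩ Ulrich ∩ Jun ∩ Isla ∩ Pablo ∩ Noor: (none).
Total common minutes: 0.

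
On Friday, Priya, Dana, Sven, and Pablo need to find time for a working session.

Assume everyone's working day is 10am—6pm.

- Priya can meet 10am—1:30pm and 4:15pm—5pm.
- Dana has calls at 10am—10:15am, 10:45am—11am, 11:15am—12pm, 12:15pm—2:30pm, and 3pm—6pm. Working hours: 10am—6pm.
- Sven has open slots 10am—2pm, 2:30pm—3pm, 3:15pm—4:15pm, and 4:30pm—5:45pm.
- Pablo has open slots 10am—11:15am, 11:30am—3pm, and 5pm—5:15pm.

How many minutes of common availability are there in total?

Dana free within 10:00–18:00: 10:15–10:45, 11:00–11:15, 12:00–12:15, 14:30–15:00.
Priya ∩ Dana: 10:15–10:45, 11:00–11:15, 12:00–12:15.
Priya ∩ Dana ∩ Sven: 10:15–10:45, 11:00–11:15, 12:00–12:15.
Priya ∩ Dana ∩ Sven ∩ Pablo: 10:15–10:45, 11:00–11:15, 12:00–12:15.
Total common minutes: 30 + 15 + 15 = 60.

60 minutes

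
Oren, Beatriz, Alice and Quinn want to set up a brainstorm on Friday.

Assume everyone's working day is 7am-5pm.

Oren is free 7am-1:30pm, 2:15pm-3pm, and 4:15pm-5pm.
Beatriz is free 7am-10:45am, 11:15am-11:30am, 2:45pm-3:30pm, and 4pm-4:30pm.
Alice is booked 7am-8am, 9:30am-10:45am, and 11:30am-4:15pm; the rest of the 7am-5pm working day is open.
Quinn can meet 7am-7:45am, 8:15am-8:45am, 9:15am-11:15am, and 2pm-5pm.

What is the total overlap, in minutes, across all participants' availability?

60 minutes

Alice free within 07:00–17:00: 08:00–09:30, 10:45–11:30, 16:15–17:00.
Oren ∩ Beatriz: 07:00–10:45, 11:15–11:30, 14:45–15:00, 16:15–16:30.
Oren ∩ Beatriz ∩ Alice: 08:00–09:30, 11:15–11:30, 16:15–16:30.
Oren ∩ Beatriz ∩ Alice ∩ Quinn: 08:15–08:45, 09:15–09:30, 16:15–16:30.
Total common minutes: 30 + 15 + 15 = 60.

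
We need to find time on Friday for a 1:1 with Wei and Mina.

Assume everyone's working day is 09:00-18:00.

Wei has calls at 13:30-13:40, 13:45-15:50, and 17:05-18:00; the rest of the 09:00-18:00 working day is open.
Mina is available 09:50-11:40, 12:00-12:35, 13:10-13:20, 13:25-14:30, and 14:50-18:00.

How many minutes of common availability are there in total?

240 minutes

Wei free within 09:00–18:00: 09:00–13:30, 13:40–13:45, 15:50–17:05.
Wei ∩ Mina: 09:50–11:40, 12:00–12:35, 13:10–13:20, 13:25–13:30, 13:40–13:45, 15:50–17:05.
Total common minutes: 110 + 35 + 10 + 5 + 5 + 75 = 240.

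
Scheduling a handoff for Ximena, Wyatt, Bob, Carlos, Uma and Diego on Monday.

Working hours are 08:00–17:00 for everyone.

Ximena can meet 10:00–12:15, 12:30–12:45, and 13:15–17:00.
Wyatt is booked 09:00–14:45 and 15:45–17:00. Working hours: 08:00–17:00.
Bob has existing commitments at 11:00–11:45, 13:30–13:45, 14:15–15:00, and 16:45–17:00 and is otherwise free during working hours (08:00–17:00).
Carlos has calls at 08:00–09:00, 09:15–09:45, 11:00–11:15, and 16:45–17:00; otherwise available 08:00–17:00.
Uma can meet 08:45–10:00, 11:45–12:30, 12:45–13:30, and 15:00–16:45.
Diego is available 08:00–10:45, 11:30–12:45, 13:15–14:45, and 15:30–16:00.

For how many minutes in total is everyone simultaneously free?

15 minutes

Wyatt free within 08:00–17:00: 08:00–09:00, 14:45–15:45.
Bob free within 08:00–17:00: 08:00–11:00, 11:45–13:30, 13:45–14:15, 15:00–16:45.
Carlos free within 08:00–17:00: 09:00–09:15, 09:45–11:00, 11:15–16:45.
Ximena ∩ Wyatt: 14:45–15:45.
Ximena ∩ Wyatt ∩ Bob: 15:00–15:45.
Ximena ∩ Wyatt ∩ Bob ∩ Carlos: 15:00–15:45.
Ximena ∩ Wyatt ∩ Bob ∩ Carlos ∩ Uma: 15:00–15:45.
Ximena ∩ Wyatt ∩ Bob ∩ Carlos ∩ Uma ∩ Diego: 15:30–15:45.
Total common minutes: 15.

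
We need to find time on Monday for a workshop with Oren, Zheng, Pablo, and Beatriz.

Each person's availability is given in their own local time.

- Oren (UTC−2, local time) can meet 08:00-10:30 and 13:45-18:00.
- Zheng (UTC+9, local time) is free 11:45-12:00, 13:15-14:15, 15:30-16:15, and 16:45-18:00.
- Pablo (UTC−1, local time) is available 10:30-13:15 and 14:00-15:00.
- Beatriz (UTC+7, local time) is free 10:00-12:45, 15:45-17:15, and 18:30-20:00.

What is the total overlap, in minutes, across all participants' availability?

Oren → UTC: 10:00–12:30, 15:45–20:00.
Zheng → UTC: 02:45–03:00, 04:15–05:15, 06:30–07:15, 07:45–09:00.
Pablo → UTC: 11:30–14:15, 15:00–16:00.
Beatriz → UTC: 03:00–05:45, 08:45–10:15, 11:30–13:00.
Oren ∩ Zheng: (none).
Oren ∩ Zheng ∩ Pablo: (none).
Oren ∩ Zheng ∩ Pablo ∩ Beatriz: (none).
Total common minutes: 0.

0 minutes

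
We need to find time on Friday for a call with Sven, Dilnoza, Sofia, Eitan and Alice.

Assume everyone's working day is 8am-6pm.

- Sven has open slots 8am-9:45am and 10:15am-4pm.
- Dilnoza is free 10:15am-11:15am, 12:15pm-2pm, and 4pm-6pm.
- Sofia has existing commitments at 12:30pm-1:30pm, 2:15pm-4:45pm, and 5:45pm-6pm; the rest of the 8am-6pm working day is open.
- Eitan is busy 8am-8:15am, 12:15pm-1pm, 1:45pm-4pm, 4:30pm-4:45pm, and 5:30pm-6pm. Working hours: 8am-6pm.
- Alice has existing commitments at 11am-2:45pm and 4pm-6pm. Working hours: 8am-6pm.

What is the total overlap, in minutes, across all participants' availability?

45 minutes

Sofia free within 08:00–18:00: 08:00–12:30, 13:30–14:15, 16:45–17:45.
Eitan free within 08:00–18:00: 08:15–12:15, 13:00–13:45, 16:00–16:30, 16:45–17:30.
Alice free within 08:00–18:00: 08:00–11:00, 14:45–16:00.
Sven ∩ Dilnoza: 10:15–11:15, 12:15–14:00.
Sven ∩ Dilnoza ∩ Sofia: 10:15–11:15, 12:15–12:30, 13:30–14:00.
Sven ∩ Dilnoza ∩ Sofia ∩ Eitan: 10:15–11:15, 13:30–13:45.
Sven ∩ Dilnoza ∩ Sofia ∩ Eitan ∩ Alice: 10:15–11:00.
Total common minutes: 45.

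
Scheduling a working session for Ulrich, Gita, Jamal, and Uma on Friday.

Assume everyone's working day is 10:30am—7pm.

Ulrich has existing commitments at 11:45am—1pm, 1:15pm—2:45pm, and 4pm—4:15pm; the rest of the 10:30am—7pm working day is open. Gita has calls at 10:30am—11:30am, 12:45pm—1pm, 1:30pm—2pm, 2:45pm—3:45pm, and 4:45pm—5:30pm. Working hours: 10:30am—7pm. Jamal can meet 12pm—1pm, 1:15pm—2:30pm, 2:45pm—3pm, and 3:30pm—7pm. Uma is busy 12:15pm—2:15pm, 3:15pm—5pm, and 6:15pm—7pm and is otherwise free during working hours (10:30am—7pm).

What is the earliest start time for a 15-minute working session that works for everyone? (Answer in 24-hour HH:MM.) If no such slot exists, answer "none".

17:30

Ulrich free within 10:30–19:00: 10:30–11:45, 13:00–13:15, 14:45–16:00, 16:15–19:00.
Gita free within 10:30–19:00: 11:30–12:45, 13:00–13:30, 14:00–14:45, 15:45–16:45, 17:30–19:00.
Uma free within 10:30–19:00: 10:30–12:15, 14:15–15:15, 17:00–18:15.
Ulrich ∩ Gita: 11:30–11:45, 13:00–13:15, 15:45–16:00, 16:15–16:45, 17:30–19:00.
Ulrich ∩ Gita ∩ Jamal: 15:45–16:00, 16:15–16:45, 17:30–19:00.
Ulrich ∩ Gita ∩ Jamal ∩ Uma: 17:30–18:15.
Windows ≥ 15 min: 17:30–18:15.
Earliest such window starts at 17:30.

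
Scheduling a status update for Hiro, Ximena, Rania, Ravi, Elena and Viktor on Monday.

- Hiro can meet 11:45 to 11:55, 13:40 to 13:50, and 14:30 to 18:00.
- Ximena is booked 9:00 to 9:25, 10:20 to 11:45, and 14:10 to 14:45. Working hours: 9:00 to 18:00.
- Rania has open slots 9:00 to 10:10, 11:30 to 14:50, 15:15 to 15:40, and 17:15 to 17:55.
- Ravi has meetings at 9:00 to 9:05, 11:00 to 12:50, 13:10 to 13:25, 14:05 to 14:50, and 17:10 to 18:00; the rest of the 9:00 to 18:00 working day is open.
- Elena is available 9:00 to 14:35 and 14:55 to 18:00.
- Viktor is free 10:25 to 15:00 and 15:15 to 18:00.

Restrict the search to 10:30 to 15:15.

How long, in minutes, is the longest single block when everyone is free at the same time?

Ximena free within 09:00–18:00: 09:25–10:20, 11:45–14:10, 14:45–18:00.
Ravi free within 09:00–18:00: 09:05–11:00, 12:50–13:10, 13:25–14:05, 14:50–17:10.
Hiro ∩ Ximena: 11:45–11:55, 13:40–13:50, 14:45–18:00.
Hiro ∩ Ximena ∩ Rania: 11:45–11:55, 13:40–13:50, 14:45–14:50, 15:15–15:40, 17:15–17:55.
Hiro ∩ Ximena ∩ Rania ∩ Ravi: 13:40–13:50, 15:15–15:40.
Hiro ∩ Ximena ∩ Rania ∩ Ravi ∩ Elena: 13:40–13:50, 15:15–15:40.
Hiro ∩ Ximena ∩ Rania ∩ Ravi ∩ Elena ∩ Viktor: 13:40–13:50, 15:15–15:40.
Restricted to 10:30–15:15: 13:40–13:50.
Single common window of 10 minutes.

10 minutes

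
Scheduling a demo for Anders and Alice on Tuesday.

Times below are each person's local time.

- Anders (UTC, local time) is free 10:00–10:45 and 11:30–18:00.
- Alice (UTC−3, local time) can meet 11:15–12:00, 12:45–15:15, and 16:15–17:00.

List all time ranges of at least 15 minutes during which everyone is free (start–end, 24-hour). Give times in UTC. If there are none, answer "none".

14:15–15:00, 15:45–18:00

Anders → UTC: 10:00–10:45, 11:30–18:00.
Alice → UTC: 14:15–15:00, 15:45–18:15, 19:15–20:00.
Anders ∩ Alice: 14:15–15:00, 15:45–18:00.
Windows ≥ 15 min: 14:15–15:00, 15:45–18:00.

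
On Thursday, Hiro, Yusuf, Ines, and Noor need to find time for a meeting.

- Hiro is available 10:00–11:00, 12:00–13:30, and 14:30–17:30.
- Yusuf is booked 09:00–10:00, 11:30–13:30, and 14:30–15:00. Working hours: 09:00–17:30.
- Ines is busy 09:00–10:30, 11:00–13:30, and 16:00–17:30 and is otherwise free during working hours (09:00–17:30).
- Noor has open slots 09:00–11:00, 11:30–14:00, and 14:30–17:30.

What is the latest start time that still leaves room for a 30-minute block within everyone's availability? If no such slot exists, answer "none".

15:30

Yusuf free within 09:00–17:30: 10:00–11:30, 13:30–14:30, 15:00–17:30.
Ines free within 09:00–17:30: 10:30–11:00, 13:30–16:00.
Hiro ∩ Yusuf: 10:00–11:00, 15:00–17:30.
Hiro ∩ Yusuf ∩ Ines: 10:30–11:00, 15:00–16:00.
Hiro ∩ Yusuf ∩ Ines ∩ Noor: 10:30–11:00, 15:00–16:00.
Windows ≥ 30 min: 10:30–11:00, 15:00–16:00.
Latest start in the last window 15:00–16:00 is 16:00 − 30 min = 15:30.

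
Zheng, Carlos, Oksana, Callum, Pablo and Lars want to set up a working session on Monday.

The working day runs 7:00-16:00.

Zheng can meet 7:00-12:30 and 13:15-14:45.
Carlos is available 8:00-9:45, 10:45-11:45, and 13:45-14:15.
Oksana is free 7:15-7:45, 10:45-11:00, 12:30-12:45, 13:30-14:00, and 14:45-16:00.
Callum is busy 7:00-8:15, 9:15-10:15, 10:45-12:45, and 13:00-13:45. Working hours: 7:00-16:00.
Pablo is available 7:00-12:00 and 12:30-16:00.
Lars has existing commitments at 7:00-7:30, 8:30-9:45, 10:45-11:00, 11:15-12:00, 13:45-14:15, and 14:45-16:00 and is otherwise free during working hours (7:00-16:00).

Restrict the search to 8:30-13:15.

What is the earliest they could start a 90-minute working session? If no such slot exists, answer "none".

none

Callum free within 07:00–16:00: 08:15–09:15, 10:15–10:45, 12:45–13:00, 13:45–16:00.
Lars free within 07:00–16:00: 07:30–08:30, 09:45–10:45, 11:00–11:15, 12:00–13:45, 14:15–14:45.
Zheng ∩ Carlos: 08:00–09:45, 10:45–11:45, 13:45–14:15.
Zheng ∩ Carlos ∩ Oksana: 10:45–11:00, 13:45–14:00.
Zheng ∩ Carlos ∩ Oksana ∩ Callum: 13:45–14:00.
Zheng ∩ Carlos ∩ Oksana ∩ Callum ∩ Pablo: 13:45–14:00.
Zheng ∩ Carlos ∩ Oksana ∩ Callum ∩ Pablo ∩ Lars: (none).
Restricted to 08:30–13:15: (none).
Windows ≥ 90 min: (none).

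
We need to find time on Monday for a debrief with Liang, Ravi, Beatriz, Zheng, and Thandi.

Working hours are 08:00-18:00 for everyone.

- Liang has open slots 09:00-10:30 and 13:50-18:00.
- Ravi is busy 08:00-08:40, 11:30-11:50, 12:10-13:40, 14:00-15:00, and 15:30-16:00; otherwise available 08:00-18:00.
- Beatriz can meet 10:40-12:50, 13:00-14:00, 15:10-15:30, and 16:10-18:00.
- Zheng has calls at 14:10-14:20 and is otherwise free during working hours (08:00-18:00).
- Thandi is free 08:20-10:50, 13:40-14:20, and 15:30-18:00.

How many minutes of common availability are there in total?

120 minutes

Ravi free within 08:00–18:00: 08:40–11:30, 11:50–12:10, 13:40–14:00, 15:00–15:30, 16:00–18:00.
Zheng free within 08:00–18:00: 08:00–14:10, 14:20–18:00.
Liang ∩ Ravi: 09:00–10:30, 13:50–14:00, 15:00–15:30, 16:00–18:00.
Liang ∩ Ravi ∩ Beatriz: 13:50–14:00, 15:10–15:30, 16:10–18:00.
Liang ∩ Ravi ∩ Beatriz ∩ Zheng: 13:50–14:00, 15:10–15:30, 16:10–18:00.
Liang ∩ Ravi ∩ Beatriz ∩ Zheng ∩ Thandi: 13:50–14:00, 16:10–18:00.
Total common minutes: 10 + 110 = 120.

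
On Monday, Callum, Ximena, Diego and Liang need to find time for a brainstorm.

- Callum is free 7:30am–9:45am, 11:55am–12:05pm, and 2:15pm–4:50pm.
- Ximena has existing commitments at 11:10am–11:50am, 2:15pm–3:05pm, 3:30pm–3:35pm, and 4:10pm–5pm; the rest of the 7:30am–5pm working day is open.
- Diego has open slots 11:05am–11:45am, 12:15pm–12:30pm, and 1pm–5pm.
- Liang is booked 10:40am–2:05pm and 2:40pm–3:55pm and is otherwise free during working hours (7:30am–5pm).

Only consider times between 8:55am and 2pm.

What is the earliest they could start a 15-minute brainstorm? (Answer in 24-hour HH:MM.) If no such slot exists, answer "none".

none

Ximena free within 07:30–17:00: 07:30–11:10, 11:50–14:15, 15:05–15:30, 15:35–16:10.
Liang free within 07:30–17:00: 07:30–10:40, 14:05–14:40, 15:55–17:00.
Callum ∩ Ximena: 07:30–09:45, 11:55–12:05, 15:05–15:30, 15:35–16:10.
Callum ∩ Ximena ∩ Diego: 15:05–15:30, 15:35–16:10.
Callum ∩ Ximena ∩ Diego ∩ Liang: 15:55–16:10.
Restricted to 08:55–14:00: (none).
Windows ≥ 15 min: (none).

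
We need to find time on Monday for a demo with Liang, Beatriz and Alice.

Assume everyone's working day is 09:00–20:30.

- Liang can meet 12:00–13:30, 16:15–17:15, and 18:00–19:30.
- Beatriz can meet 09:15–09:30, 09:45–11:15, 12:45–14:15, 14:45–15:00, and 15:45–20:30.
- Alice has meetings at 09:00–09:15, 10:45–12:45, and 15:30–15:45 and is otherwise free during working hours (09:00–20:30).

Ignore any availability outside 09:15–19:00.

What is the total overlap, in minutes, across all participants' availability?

Alice free within 09:00–20:30: 09:15–10:45, 12:45–15:30, 15:45–20:30.
Liang ∩ Beatriz: 12:45–13:30, 16:15–17:15, 18:00–19:30.
Liang ∩ Beatriz ∩ Alice: 12:45–13:30, 16:15–17:15, 18:00–19:30.
Restricted to 09:15–19:00: 12:45–13:30, 16:15–17:15, 18:00–19:00.
Total common minutes: 45 + 60 + 60 = 165.

165 minutes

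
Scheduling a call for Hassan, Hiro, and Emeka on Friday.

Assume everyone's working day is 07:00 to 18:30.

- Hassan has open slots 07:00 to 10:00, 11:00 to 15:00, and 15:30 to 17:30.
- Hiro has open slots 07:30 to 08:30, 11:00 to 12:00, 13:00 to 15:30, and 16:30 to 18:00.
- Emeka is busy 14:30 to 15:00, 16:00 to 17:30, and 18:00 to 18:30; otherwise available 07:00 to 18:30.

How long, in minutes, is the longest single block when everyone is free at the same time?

Emeka free within 07:00–18:30: 07:00–14:30, 15:00–16:00, 17:30–18:00.
Hassan ∩ Hiro: 07:30–08:30, 11:00–12:00, 13:00–15:00, 16:30–17:30.
Hassan ∩ Hiro ∩ Emeka: 07:30–08:30, 11:00–12:00, 13:00–14:30.
Common window lengths: 60, 60, 90 min; longest is 90.

90 minutes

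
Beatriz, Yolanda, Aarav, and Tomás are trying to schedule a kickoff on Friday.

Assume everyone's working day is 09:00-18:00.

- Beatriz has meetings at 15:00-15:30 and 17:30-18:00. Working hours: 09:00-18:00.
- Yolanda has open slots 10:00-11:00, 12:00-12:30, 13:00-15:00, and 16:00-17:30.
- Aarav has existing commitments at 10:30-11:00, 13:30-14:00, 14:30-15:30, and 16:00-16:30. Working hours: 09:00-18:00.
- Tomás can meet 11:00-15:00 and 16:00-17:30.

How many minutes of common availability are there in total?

150 minutes

Beatriz free within 09:00–18:00: 09:00–15:00, 15:30–17:30.
Aarav free within 09:00–18:00: 09:00–10:30, 11:00–13:30, 14:00–14:30, 15:30–16:00, 16:30–18:00.
Beatriz ∩ Yolanda: 10:00–11:00, 12:00–12:30, 13:00–15:00, 16:00–17:30.
Beatriz ∩ Yolanda ∩ Aarav: 10:00–10:30, 12:00–12:30, 13:00–13:30, 14:00–14:30, 16:30–17:30.
Beatriz ∩ Yolanda ∩ Aarav ∩ Tomás: 12:00–12:30, 13:00–13:30, 14:00–14:30, 16:30–17:30.
Total common minutes: 30 + 30 + 30 + 60 = 150.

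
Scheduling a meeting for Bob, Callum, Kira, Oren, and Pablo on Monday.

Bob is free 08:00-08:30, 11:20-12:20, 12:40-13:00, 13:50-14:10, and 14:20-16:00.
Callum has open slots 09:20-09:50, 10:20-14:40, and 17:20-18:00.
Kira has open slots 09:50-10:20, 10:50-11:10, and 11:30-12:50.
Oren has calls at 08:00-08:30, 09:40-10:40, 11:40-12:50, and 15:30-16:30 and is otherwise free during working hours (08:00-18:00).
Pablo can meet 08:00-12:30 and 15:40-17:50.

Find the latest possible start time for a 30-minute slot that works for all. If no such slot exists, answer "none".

none

Oren free within 08:00–18:00: 08:30–09:40, 10:40–11:40, 12:50–15:30, 16:30–18:00.
Bob ∩ Callum: 11:20–12:20, 12:40–13:00, 13:50–14:10, 14:20–14:40.
Bob ∩ Callum ∩ Kira: 11:30–12:20, 12:40–12:50.
Bob ∩ Callum ∩ Kira ∩ Oren: 11:30–11:40.
Bob ∩ Callum ∩ Kira ∩ Oren ∩ Pablo: 11:30–11:40.
Windows ≥ 30 min: (none).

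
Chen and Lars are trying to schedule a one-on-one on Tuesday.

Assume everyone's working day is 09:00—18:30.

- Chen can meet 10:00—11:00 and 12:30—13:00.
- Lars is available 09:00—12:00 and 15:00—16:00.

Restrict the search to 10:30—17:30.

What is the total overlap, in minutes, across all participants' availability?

30 minutes

Chen ∩ Lars: 10:00–11:00.
Restricted to 10:30–17:30: 10:30–11:00.
Total common minutes: 30.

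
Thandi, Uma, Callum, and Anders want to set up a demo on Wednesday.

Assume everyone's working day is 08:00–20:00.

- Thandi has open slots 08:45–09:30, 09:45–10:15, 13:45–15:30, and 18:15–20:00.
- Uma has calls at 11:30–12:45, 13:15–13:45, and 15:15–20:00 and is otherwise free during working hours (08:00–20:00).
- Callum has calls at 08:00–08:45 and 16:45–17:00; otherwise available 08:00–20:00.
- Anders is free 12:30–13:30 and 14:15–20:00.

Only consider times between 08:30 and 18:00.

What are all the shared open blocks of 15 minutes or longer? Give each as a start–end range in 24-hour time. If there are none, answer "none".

14:15–15:15

Uma free within 08:00–20:00: 08:00–11:30, 12:45–13:15, 13:45–15:15.
Callum free within 08:00–20:00: 08:45–16:45, 17:00–20:00.
Thandi ∩ Uma: 08:45–09:30, 09:45–10:15, 13:45–15:15.
Thandi ∩ Uma ∩ Callum: 08:45–09:30, 09:45–10:15, 13:45–15:15.
Thandi ∩ Uma ∩ Callum ∩ Anders: 14:15–15:15.
Restricted to 08:30–18:00: 14:15–15:15.
Windows ≥ 15 min: 14:15–15:15.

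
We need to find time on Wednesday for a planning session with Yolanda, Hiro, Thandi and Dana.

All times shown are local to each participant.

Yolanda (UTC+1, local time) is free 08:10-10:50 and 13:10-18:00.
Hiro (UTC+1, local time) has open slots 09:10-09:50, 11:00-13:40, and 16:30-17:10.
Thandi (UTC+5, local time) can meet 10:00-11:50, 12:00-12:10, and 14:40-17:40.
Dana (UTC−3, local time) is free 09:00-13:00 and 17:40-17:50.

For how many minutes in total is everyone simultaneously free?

Yolanda → UTC: 07:10–09:50, 12:10–17:00.
Hiro → UTC: 08:10–08:50, 10:00–12:40, 15:30–16:10.
Thandi → UTC: 05:00–06:50, 07:00–07:10, 09:40–12:40.
Dana → UTC: 12:00–16:00, 20:40–20:50.
Yolanda ∩ Hiro: 08:10–08:50, 12:10–12:40, 15:30–16:10.
Yolanda ∩ Hiro ∩ Thandi: 12:10–12:40.
Yolanda ∩ Hiro ∩ Thandi ∩ Dana: 12:10–12:40.
Total common minutes: 30.

30 minutes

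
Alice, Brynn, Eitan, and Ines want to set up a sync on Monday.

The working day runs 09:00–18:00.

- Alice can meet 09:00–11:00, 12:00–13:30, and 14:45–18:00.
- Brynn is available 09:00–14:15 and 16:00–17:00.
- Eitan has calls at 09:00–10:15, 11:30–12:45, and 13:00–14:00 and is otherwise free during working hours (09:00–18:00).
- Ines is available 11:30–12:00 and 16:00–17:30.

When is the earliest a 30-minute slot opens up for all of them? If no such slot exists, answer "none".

16:00

Eitan free within 09:00–18:00: 10:15–11:30, 12:45–13:00, 14:00–18:00.
Alice ∩ Brynn: 09:00–11:00, 12:00–13:30, 16:00–17:00.
Alice ∩ Brynn ∩ Eitan: 10:15–11:00, 12:45–13:00, 16:00–17:00.
Alice ∩ Brynn ∩ Eitan ∩ Ines: 16:00–17:00.
Windows ≥ 30 min: 16:00–17:00.
Earliest such window starts at 16:00.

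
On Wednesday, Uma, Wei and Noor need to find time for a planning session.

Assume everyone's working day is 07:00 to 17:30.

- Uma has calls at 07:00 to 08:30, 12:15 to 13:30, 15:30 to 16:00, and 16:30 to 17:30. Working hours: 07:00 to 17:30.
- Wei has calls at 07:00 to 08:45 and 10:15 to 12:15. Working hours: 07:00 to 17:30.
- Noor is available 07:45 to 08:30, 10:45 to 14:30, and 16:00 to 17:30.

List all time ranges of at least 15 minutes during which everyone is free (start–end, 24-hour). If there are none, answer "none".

Uma free within 07:00–17:30: 08:30–12:15, 13:30–15:30, 16:00–16:30.
Wei free within 07:00–17:30: 08:45–10:15, 12:15–17:30.
Uma ∩ Wei: 08:45–10:15, 13:30–15:30, 16:00–16:30.
Uma ∩ Wei ∩ Noor: 13:30–14:30, 16:00–16:30.
Windows ≥ 15 min: 13:30–14:30, 16:00–16:30.

13:30–14:30, 16:00–16:30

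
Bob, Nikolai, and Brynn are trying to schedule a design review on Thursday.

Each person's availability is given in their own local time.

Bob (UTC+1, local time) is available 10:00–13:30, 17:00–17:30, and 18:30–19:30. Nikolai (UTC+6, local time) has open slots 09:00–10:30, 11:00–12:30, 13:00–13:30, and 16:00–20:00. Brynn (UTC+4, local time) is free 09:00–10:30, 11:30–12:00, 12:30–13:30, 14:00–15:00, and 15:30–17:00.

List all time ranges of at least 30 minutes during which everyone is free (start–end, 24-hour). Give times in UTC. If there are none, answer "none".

10:00–11:00, 11:30–12:30

Bob → UTC: 09:00–12:30, 16:00–16:30, 17:30–18:30.
Nikolai → UTC: 03:00–04:30, 05:00–06:30, 07:00–07:30, 10:00–14:00.
Brynn → UTC: 05:00–06:30, 07:30–08:00, 08:30–09:30, 10:00–11:00, 11:30–13:00.
Bob ∩ Nikolai: 10:00–12:30.
Bob ∩ Nikolai ∩ Brynn: 10:00–11:00, 11:30–12:30.
Windows ≥ 30 min: 10:00–11:00, 11:30–12:30.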